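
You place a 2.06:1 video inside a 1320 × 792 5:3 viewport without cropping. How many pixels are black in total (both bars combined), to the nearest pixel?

2.06:1 is wider than 5:3, so it spans the full width.
That makes the image 640.7767 px tall (1320 / 2.060).
Black = 792 − 640.7767 = 151.2233 px.
That's 151.2233 × 1320 ≈ 199615 black pixels.

199615 pixels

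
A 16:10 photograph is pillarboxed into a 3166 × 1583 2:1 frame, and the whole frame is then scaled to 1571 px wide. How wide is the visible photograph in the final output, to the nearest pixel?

In the 3166×1583 frame the photograph fills the height: width = 1583 × 16/10 ≈ 2532.80 px.
The frame scales by 1571/3166 = 0.4962; 2532.80 × 0.4962 ≈ 1256.80 px.

1257 px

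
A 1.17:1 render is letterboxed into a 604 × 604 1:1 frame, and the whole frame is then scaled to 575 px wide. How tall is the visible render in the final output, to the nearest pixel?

In the 604×604 frame the render fills the width: height = 604 / 1.170 ≈ 516.24 px.
The frame scales by 575/604 = 0.9520; 516.24 × 0.9520 ≈ 491.45 px.

491 px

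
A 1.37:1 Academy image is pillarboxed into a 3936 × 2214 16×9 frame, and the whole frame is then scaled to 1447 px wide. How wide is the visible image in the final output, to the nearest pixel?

In the 3936×2214 frame the image fills the height: width = 2214 × 1.370 ≈ 3033.18 px.
The frame scales by 1447/3936 = 0.3676; 3033.18 × 0.3676 ≈ 1115.09 px.

1115 px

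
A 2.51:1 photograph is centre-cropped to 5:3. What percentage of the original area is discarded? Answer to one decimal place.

33.6%

The height stays; only width is cut (since 5:3 is narrower than 2.51:1).
(1.667)/(2.510) ≈ 0.664 of the area survives, leaving 33.60% discarded.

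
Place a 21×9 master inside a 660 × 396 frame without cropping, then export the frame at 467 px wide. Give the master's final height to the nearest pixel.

At 660×396 the master is width-limited, so height = 660 × 9/21 ≈ 282.86 px.
The frame scales by 467/660 = 0.7076; 282.86 × 0.7076 ≈ 200.14 px.

200 px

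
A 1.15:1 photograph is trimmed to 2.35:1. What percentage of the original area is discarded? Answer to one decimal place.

51.1%

Going from 1.15:1 to 2.35:1 means cutting height while keeping width.
(1.150)/(2.350) ≈ 0.489 of the area survives, leaving 51.06% discarded.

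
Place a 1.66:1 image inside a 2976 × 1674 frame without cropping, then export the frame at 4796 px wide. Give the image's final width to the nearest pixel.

4478 px

Fitted into 2976×1674, the image spans the height; its width is 1674 × 1.660 ≈ 2778.84 px.
Resizing to 4796 px wide multiplies everything by 1.6116: 2778.84 → 4478.27 px.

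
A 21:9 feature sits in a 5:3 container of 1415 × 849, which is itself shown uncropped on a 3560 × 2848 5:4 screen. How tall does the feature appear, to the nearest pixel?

21:9 in 1415×849: fills the width, so the feature is 1415.00 × 606.43.
5:3 in 3560×2848: fills the width, so the intermediate becomes 3560.00 × 2136.00 — a scale of ×2.5159.
So the feature's height is 606.43 × 2.5159 ≈ 1525.71.

1526 px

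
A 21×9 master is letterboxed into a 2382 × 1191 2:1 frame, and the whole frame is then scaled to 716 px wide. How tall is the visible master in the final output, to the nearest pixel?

307 px

Fitted into 2382×1191, the master spans the width; its height is 2382 × 9/21 ≈ 1020.86 px.
Resizing to 716 px wide multiplies everything by 0.3006: 1020.86 → 306.86 px.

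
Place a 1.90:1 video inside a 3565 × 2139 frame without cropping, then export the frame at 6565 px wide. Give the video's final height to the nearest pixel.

At 3565×2139 the video is width-limited, so height = 3565 / 1.900 ≈ 1876.32 px.
The frame scales by 6565/3565 = 1.8415; 1876.32 × 1.8415 ≈ 3455.26 px.

3455 px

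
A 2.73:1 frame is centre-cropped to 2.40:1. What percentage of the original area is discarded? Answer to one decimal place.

12.1%

Going from 2.73:1 to 2.40:1 means cutting width while keeping height.
Fraction kept = (2.400)/(2.730) ≈ 87.91%, so 12.09% is lost.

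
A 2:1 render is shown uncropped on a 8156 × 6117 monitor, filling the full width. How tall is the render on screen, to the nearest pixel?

Content height = 8156 × 1/2 ≈ 4078.00 px.

4078 px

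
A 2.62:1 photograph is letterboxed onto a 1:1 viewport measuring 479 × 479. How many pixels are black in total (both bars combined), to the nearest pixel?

2.62:1 is wider than 1:1, so it spans the full width.
That makes the image 182.8244 px tall (479 / 2.620).
479 − 182.8244 = 296.1756 px of bars.
That's 296.1756 × 479 ≈ 141868 black pixels.

141868 pixels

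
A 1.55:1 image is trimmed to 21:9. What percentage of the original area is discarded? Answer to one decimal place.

33.6%

The width stays; only height is cut (since 21:9 is wider than 1.55:1).
Area ratio = (1.550)/(2.333) = 66.43%; the remaining 33.57% is cropped out.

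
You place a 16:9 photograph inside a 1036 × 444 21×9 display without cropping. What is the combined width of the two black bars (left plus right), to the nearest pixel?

247 px

Since 1.778 < 2.333, the photograph is height-limited.
Content width = 444 × 16/9 ≈ 789.33 px.
1036 − 789.33 = 246.67 px of bars.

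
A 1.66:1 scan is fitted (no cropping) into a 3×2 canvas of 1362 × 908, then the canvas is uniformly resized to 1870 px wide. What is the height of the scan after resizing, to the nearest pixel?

1127 px

At 1362×908 the scan is width-limited, so height = 1362 / 1.660 ≈ 820.48 px.
Resizing to 1870 px wide multiplies everything by 1.3730: 820.48 → 1126.51 px.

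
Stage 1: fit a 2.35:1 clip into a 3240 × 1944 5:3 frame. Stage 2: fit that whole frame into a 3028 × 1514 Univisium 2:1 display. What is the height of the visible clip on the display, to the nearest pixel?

2.35:1 in 3240×1944: fills the width, so the clip is 3240.00 × 1378.72.
Second fit — the 5:3 canvas into 3028×1514 spans the height: 2523.33 × 1514.00 (×0.7788 from 3240×1944).
The clip scales with it: height 1378.72 × 0.7788 ≈ 1073.76.

1074 px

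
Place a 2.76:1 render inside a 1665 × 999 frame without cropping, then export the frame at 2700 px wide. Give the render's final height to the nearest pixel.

Fitted into 1665×999, the render spans the width; its height is 1665 / 2.760 ≈ 603.26 px.
Scaling 1665 → 2700 is ×1.6216, so the height becomes 603.26 × 1.6216 ≈ 978.26 px.

978 px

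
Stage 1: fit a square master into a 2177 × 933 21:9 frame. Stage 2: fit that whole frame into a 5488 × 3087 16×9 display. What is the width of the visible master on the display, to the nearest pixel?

2352 px

square in 2177×933: fills the height, so the master is 933.00 × 933.00.
The 21:9 canvas is width-limited in 5488×3087, giving 5488.00 × 2352.00; scale factor 2.5209.
So the master's width is 933.00 × 2.5209 ≈ 2352.00.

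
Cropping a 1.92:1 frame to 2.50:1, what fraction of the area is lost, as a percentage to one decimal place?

23.2%

2.50:1 is wider than 1.92:1, so the crop keeps the full width and trims the height.
Area ratio = (1.920)/(2.500) = 76.80%; the remaining 23.20% is cropped out.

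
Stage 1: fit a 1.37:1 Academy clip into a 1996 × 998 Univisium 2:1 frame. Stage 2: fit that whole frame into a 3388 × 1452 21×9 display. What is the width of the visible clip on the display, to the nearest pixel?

Inside the 1996×998 canvas the clip is height-limited at 1367.26 × 998.00.
Second fit — the Univisium 2:1 canvas into 3388×1452 spans the height: 2904.00 × 1452.00 (×1.4549 from 1996×998).
The clip scales with it: width 1367.26 × 1.4549 ≈ 1989.24.

1989 px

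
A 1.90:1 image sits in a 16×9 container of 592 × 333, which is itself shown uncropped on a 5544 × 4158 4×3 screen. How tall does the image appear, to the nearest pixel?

2918 px

Inside the 592×333 canvas the image is width-limited at 592.00 × 311.58.
16×9 in 5544×4158: fills the width, so the intermediate becomes 5544.00 × 3118.50 — a scale of ×9.3649.
Applying the same ×9.3649: 311.58 → 2917.89.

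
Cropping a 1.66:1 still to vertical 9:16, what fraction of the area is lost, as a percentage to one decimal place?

Going from 1.66:1 to vertical 9:16 means cutting width while keeping height.
Area ratio = (0.562)/(1.660) = 33.89%; the remaining 66.11% is cropped out.

66.1%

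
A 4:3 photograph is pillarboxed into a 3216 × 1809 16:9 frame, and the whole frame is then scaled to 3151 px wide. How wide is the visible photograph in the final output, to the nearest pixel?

Fitted into 3216×1809, the photograph spans the height; its width is 1809 × 4/3 ≈ 2412.00 px.
Resizing to 3151 px wide multiplies everything by 0.9798: 2412.00 → 2363.25 px.

2363 px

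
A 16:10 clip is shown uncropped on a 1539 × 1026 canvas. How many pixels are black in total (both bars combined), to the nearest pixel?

98688 pixels

Since 1.600 > 1.500, the clip is width-limited.
The clip is 1539 × 10/16 ≈ 961.8750 px tall.
Black = 1026 − 961.8750 = 64.1250 px.
Across the 1539-px span: 64.1250 × 1539 ≈ 98688 px.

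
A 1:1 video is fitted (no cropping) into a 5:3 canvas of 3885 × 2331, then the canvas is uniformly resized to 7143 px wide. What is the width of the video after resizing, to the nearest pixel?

In the 3885×2331 frame the video fills the height: width = 2331 × 1/1 ≈ 2331.00 px.
Scaling 3885 → 7143 is ×1.8386, so the width becomes 2331.00 × 1.8386 ≈ 4285.80 px.

4286 px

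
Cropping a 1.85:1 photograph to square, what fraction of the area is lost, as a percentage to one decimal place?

45.9%

square is narrower than 1.85:1, so the crop keeps the full height and trims the width.
Area ratio = (1.000)/(1.850) = 54.05%; the remaining 45.95% is cropped out.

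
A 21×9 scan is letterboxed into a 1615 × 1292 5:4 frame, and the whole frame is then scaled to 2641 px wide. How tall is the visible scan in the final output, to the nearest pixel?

1132 px

In the 1615×1292 frame the scan fills the width: height = 1615 × 9/21 ≈ 692.14 px.
Scaling 1615 → 2641 is ×1.6353, so the height becomes 692.14 × 1.6353 ≈ 1131.86 px.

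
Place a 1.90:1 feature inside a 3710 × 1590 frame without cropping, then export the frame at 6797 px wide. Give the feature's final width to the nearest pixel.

In the 3710×1590 frame the feature fills the height: width = 1590 × 1.900 ≈ 3021.00 px.
The frame scales by 6797/3710 = 1.8321; 3021.00 × 1.8321 ≈ 5534.70 px.

5535 px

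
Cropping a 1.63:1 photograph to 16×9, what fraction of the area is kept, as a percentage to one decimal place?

16×9 is wider than 1.63:1, so the crop keeps the full width and trims the height.
(1.630)/(1.778) ≈ 0.917 of the area survives.

91.7%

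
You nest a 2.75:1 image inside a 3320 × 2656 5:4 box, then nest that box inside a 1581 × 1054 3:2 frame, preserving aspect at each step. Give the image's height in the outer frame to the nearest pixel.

479 px

2.75:1 in 3320×2656: fills the width, so the image is 3320.00 × 1207.27.
The 5:4 canvas is height-limited in 1581×1054, giving 1317.50 × 1054.00; scale factor 0.3968.
So the image's height is 1207.27 × 0.3968 ≈ 479.09.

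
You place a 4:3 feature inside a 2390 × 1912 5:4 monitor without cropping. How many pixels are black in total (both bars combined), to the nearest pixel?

285605 pixels

4:3 (1.333) > 5:4 (1.250), so the feature fills the width.
Content height = 2390 × 3/4 ≈ 1792.5000 px.
Black = 1912 − 1792.5000 = 119.5000 px.
That's 119.5000 × 2390 ≈ 285605 black pixels.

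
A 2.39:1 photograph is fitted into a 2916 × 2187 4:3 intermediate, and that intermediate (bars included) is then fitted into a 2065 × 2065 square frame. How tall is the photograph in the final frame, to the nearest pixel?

864 px

First fit — 2.39:1 into 2916×2187 spans the width: 2916.00 × 1220.08.
The 4:3 canvas is width-limited in 2065×2065, giving 2065.00 × 1548.75; scale factor 0.7082.
So the photograph's height is 1220.08 × 0.7082 ≈ 864.02.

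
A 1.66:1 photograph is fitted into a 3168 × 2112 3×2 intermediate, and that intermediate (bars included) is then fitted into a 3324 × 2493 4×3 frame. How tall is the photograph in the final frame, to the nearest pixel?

First fit — 1.66:1 into 3168×2112 spans the width: 3168.00 × 1908.43.
Second fit — the 3×2 canvas into 3324×2493 spans the width: 3324.00 × 2216.00 (×1.0492 from 3168×2112).
Applying the same ×1.0492: 1908.43 → 2002.41.

2002 px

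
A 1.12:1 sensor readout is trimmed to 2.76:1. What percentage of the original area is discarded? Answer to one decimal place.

59.4%

Going from 1.12:1 to 2.76:1 means cutting height while keeping width.
Area ratio = (1.120)/(2.760) = 40.58%; the remaining 59.42% is cropped out.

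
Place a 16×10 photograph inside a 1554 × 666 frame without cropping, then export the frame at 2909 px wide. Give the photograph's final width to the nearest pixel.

1995 px

In the 1554×666 frame the photograph fills the height: width = 666 × 16/10 ≈ 1065.60 px.
Scaling 1554 → 2909 is ×1.8719, so the width becomes 1065.60 × 1.8719 ≈ 1994.74 px.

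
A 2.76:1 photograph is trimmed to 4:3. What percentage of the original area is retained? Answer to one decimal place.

48.3%

4:3 is narrower than 2.76:1, so the crop keeps the full height and trims the width.
Fraction kept = (1.333)/(2.760) ≈ 48.31%.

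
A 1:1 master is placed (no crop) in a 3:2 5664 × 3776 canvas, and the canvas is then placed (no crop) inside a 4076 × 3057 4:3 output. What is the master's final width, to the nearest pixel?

Inside the 5664×3776 canvas the master is height-limited at 3776.00 × 3776.00.
Second fit — the 3:2 canvas into 4076×3057 spans the width: 4076.00 × 2717.33 (×0.7196 from 5664×3776).
The master scales with it: width 3776.00 × 0.7196 ≈ 2717.33.

2717 px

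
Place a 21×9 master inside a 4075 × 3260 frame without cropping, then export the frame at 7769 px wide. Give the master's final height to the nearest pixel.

At 4075×3260 the master is width-limited, so height = 4075 × 9/21 ≈ 1746.43 px.
Resizing to 7769 px wide multiplies everything by 1.9065: 1746.43 → 3329.57 px.

3330 px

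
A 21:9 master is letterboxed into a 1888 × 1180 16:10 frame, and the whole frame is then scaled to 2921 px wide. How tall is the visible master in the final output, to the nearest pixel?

1252 px

In the 1888×1180 frame the master fills the width: height = 1888 × 9/21 ≈ 809.14 px.
Resizing to 2921 px wide multiplies everything by 1.5471: 809.14 → 1251.86 px.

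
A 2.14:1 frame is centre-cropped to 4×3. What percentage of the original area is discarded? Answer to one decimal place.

The height stays; only width is cut (since 4×3 is narrower than 2.14:1).
(1.333)/(2.140) ≈ 0.623 of the area survives, leaving 37.69% discarded.

37.7%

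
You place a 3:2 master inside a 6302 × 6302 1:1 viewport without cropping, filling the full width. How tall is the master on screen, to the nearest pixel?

That makes the image 4201.33 px tall (6302 × 2/3).

4201 px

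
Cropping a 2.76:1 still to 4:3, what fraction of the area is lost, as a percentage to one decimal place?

51.7%

4:3 is narrower than 2.76:1, so the crop keeps the full height and trims the width.
(1.333)/(2.760) ≈ 0.483 of the area survives, leaving 51.69% discarded.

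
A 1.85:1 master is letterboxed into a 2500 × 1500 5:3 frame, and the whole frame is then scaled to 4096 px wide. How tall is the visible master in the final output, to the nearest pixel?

2214 px

In the 2500×1500 frame the master fills the width: height = 2500 / 1.850 ≈ 1351.35 px.
Scaling 2500 → 4096 is ×1.6384, so the height becomes 1351.35 × 1.6384 ≈ 2214.05 px.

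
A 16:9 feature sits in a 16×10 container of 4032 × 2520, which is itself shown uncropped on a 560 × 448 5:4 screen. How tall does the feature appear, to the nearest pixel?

16:9 in 4032×2520: fills the width, so the feature is 4032.00 × 2268.00.
16×10 in 560×448: fills the width, so the intermediate becomes 560.00 × 350.00 — a scale of ×0.1389.
The feature scales with it: height 2268.00 × 0.1389 ≈ 315.00.

315 px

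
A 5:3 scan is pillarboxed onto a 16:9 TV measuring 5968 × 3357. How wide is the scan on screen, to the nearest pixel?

5:3 is narrower than 16:9, so it spans the full height.
Content width = 3357 × 5/3 ≈ 5595.00 px.

5595 px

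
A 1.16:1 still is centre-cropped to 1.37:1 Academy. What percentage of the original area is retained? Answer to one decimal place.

1.37:1 Academy is wider than 1.16:1, so the crop keeps the full width and trims the height.
Fraction kept = (1.160)/(1.370) ≈ 84.67%.

84.7%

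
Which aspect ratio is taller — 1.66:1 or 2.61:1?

1.66:1

1.66 and 2.61; 2.61 > 1.66. The smaller width-to-height ratio is the taller frame.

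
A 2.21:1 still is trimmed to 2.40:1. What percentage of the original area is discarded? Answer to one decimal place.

2.40:1 is wider than 2.21:1, so the crop keeps the full width and trims the height.
Fraction kept = (2.210)/(2.400) ≈ 92.08%, so 7.92% is lost.

7.9%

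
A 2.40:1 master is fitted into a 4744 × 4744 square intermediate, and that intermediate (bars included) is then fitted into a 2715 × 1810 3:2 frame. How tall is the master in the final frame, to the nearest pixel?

First fit — 2.40:1 into 4744×4744 spans the width: 4744.00 × 1976.67.
Second fit — the square canvas into 2715×1810 spans the height: 1810.00 × 1810.00 (×0.3815 from 4744×4744).
So the master's height is 1976.67 × 0.3815 ≈ 754.17.

754 px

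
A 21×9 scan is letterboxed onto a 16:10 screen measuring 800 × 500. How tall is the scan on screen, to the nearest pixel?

343 px

Since 2.333 > 1.600, the scan is width-limited.
That makes the image 342.86 px tall (800 × 9/21).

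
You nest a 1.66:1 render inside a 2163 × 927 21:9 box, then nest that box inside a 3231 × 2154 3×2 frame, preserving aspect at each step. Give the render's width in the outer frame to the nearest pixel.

2299 px

Inside the 2163×927 canvas the render is height-limited at 1538.82 × 927.00.
The 21:9 canvas is width-limited in 3231×2154, giving 3231.00 × 1384.71; scale factor 1.4938.
Applying the same ×1.4938: 1538.82 → 2298.63.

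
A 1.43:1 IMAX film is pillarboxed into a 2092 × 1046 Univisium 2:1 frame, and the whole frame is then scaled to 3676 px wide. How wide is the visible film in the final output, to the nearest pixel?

In the 2092×1046 frame the film fills the height: width = 1046 × 1.430 ≈ 1495.78 px.
Resizing to 3676 px wide multiplies everything by 1.7572: 1495.78 → 2628.34 px.

2628 px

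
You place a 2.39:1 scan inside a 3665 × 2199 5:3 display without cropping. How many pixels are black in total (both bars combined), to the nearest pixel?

2439157 pixels

Since 2.390 > 1.667, the scan is width-limited.
That makes the image 1533.4728 px tall (3665 / 2.390).
2199 − 1533.4728 = 665.5272 px of bars.
That's 665.5272 × 3665 ≈ 2439157 black pixels.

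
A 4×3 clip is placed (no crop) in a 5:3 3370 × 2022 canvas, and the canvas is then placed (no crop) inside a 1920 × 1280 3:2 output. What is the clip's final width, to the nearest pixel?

4×3 in 3370×2022: fills the height, so the clip is 2696.00 × 2022.00.
The 5:3 canvas is width-limited in 1920×1280, giving 1920.00 × 1152.00; scale factor 0.5697.
So the clip's width is 2696.00 × 0.5697 ≈ 1536.00.

1536 px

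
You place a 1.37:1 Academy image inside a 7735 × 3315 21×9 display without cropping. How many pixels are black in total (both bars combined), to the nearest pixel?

10586287 pixels

1.37:1 Academy is narrower than 21×9, so it spans the full height.
That makes the image 4541.5500 px wide (3315 × 1.370).
Black = 7735 − 4541.5500 = 3193.4500 px.
That's 3193.4500 × 3315 ≈ 10586287 black pixels.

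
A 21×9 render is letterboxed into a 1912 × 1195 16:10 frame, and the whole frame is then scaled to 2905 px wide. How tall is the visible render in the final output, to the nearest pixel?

In the 1912×1195 frame the render fills the width: height = 1912 × 9/21 ≈ 819.43 px.
Resizing to 2905 px wide multiplies everything by 1.5194: 819.43 → 1245.00 px.

1245 px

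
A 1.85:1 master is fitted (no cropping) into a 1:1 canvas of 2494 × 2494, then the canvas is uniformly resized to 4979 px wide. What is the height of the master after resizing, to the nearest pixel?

Fitted into 2494×2494, the master spans the width; its height is 2494 / 1.850 ≈ 1348.11 px.
Scaling 2494 → 4979 is ×1.9964, so the height becomes 1348.11 × 1.9964 ≈ 2691.35 px.

2691 px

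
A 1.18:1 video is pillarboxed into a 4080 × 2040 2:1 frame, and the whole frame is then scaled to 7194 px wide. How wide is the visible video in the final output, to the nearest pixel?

Fitted into 4080×2040, the video spans the height; its width is 2040 × 1.180 ≈ 2407.20 px.
Scaling 4080 → 7194 is ×1.7632, so the width becomes 2407.20 × 1.7632 ≈ 4244.46 px.

4244 px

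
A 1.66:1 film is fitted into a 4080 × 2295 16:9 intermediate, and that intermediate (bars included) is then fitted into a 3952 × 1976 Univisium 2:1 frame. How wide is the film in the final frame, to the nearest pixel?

Inside the 4080×2295 canvas the film is height-limited at 3809.70 × 2295.00.
16:9 in 3952×1976: fills the height, so the intermediate becomes 3512.89 × 1976.00 — a scale of ×0.8610.
The film scales with it: width 3809.70 × 0.8610 ≈ 3280.16.

3280 px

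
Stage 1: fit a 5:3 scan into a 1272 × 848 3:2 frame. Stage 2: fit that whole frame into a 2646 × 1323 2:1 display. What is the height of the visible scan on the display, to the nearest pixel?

Inside the 1272×848 canvas the scan is width-limited at 1272.00 × 763.20.
Second fit — the 3:2 canvas into 2646×1323 spans the height: 1984.50 × 1323.00 (×1.5601 from 1272×848).
Applying the same ×1.5601: 763.20 → 1190.70.

1191 px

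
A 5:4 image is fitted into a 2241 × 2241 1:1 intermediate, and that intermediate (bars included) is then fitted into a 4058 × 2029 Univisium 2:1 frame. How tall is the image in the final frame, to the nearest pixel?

1623 px

5:4 in 2241×2241: fills the width, so the image is 2241.00 × 1792.80.
1:1 in 4058×2029: fills the height, so the intermediate becomes 2029.00 × 2029.00 — a scale of ×0.9054.
The image scales with it: height 1792.80 × 0.9054 ≈ 1623.20.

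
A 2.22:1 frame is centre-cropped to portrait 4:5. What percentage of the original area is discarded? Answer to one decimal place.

64.0%

Going from 2.22:1 to portrait 4:5 means cutting width while keeping height.
Fraction kept = (0.800)/(2.220) ≈ 36.04%, so 63.96% is lost.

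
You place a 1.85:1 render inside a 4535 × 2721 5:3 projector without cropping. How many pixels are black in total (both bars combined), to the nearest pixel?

1222857 pixels

1.85:1 (1.850) > 5:3 (1.667), so the render fills the width.
Content height = 4535 / 1.850 ≈ 2451.3514 px.
2721 − 2451.3514 = 269.6486 px of bars.
Bar area = 269.6486 × 4535 ≈ 1222857 px.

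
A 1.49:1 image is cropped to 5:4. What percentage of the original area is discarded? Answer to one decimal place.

Going from 1.49:1 to 5:4 means cutting width while keeping height.
Area ratio = (1.250)/(1.490) = 83.89%; the remaining 16.11% is cropped out.

16.1%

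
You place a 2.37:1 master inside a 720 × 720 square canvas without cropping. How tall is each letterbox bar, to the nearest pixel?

208 px

Since 2.370 > 1.000, the master is width-limited.
That makes the image 303.80 px tall (720 / 2.370).
Leftover height: 720 − 303.80 = 416.20 px → 208.10 each side.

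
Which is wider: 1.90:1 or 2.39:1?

2.39:1

1.9 and 2.39; 2.39 > 1.9.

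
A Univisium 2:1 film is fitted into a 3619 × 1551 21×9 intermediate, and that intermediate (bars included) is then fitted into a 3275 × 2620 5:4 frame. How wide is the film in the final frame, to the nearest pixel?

Inside the 3619×1551 canvas the film is height-limited at 3102.00 × 1551.00.
21×9 in 3275×2620: fills the width, so the intermediate becomes 3275.00 × 1403.57 — a scale of ×0.9049.
Applying the same ×0.9049: 3102.00 → 2807.14.

2807 px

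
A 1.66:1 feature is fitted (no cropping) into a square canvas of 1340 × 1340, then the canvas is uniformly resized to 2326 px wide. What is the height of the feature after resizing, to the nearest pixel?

1401 px

In the 1340×1340 frame the feature fills the width: height = 1340 / 1.660 ≈ 807.23 px.
Scaling 1340 → 2326 is ×1.7358, so the height becomes 807.23 × 1.7358 ≈ 1401.20 px.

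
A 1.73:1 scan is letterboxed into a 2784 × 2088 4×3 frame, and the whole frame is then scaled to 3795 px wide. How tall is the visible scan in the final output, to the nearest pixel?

2194 px

At 2784×2088 the scan is width-limited, so height = 2784 / 1.730 ≈ 1609.25 px.
The frame scales by 3795/2784 = 1.3631; 1609.25 × 1.3631 ≈ 2193.64 px.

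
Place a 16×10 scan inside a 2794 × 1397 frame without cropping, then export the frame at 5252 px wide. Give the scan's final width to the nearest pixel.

4202 px

In the 2794×1397 frame the scan fills the height: width = 1397 × 16/10 ≈ 2235.20 px.
Resizing to 5252 px wide multiplies everything by 1.8797: 2235.20 → 4201.60 px.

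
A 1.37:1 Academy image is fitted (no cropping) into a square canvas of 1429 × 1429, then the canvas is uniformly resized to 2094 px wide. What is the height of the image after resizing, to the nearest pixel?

1528 px

In the 1429×1429 frame the image fills the width: height = 1429 / 1.370 ≈ 1043.07 px.
The frame scales by 2094/1429 = 1.4654; 1043.07 × 1.4654 ≈ 1528.47 px.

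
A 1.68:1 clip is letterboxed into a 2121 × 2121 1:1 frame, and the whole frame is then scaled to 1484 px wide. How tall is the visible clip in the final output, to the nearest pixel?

883 px

In the 2121×2121 frame the clip fills the width: height = 2121 / 1.680 ≈ 1262.50 px.
Scaling 2121 → 1484 is ×0.6997, so the height becomes 1262.50 × 0.6997 ≈ 883.33 px.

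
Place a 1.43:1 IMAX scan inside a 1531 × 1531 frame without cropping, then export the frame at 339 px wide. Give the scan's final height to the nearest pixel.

237 px

At 1531×1531 the scan is width-limited, so height = 1531 / 1.430 ≈ 1070.63 px.
Resizing to 339 px wide multiplies everything by 0.2214: 1070.63 → 237.06 px.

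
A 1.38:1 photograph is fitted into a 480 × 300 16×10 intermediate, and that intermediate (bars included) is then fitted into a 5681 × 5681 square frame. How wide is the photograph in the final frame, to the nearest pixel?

4900 px

First fit — 1.38:1 into 480×300 spans the height: 414.00 × 300.00.
The 16×10 canvas is width-limited in 5681×5681, giving 5681.00 × 3550.62; scale factor 11.8354.
Applying the same ×11.8354: 414.00 → 4899.86.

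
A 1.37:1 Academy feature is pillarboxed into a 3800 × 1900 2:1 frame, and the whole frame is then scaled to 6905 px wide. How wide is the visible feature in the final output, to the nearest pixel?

4730 px

Fitted into 3800×1900, the feature spans the height; its width is 1900 × 1.370 ≈ 2603.00 px.
Scaling 3800 → 6905 is ×1.8171, so the width becomes 2603.00 × 1.8171 ≈ 4729.93 px.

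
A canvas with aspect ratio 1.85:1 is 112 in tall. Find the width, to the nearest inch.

207 in

112 × 1.850 = 207.20.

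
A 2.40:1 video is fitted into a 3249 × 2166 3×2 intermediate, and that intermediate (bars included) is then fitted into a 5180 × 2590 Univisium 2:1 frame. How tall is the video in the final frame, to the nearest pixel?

First fit — 2.40:1 into 3249×2166 spans the width: 3249.00 × 1353.75.
3×2 in 5180×2590: fills the height, so the intermediate becomes 3885.00 × 2590.00 — a scale of ×1.1958.
Applying the same ×1.1958: 1353.75 → 1618.75.

1619 px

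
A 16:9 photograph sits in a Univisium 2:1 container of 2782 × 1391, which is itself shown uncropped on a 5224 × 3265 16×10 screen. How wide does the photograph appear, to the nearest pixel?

Inside the 2782×1391 canvas the photograph is height-limited at 2472.89 × 1391.00.
The Univisium 2:1 canvas is width-limited in 5224×3265, giving 5224.00 × 2612.00; scale factor 1.8778.
Applying the same ×1.8778: 2472.89 → 4643.56.

4644 px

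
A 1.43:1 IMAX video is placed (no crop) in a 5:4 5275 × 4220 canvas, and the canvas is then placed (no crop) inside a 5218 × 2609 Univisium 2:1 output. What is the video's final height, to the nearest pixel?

Inside the 5275×4220 canvas the video is width-limited at 5275.00 × 3688.81.
Second fit — the 5:4 canvas into 5218×2609 spans the height: 3261.25 × 2609.00 (×0.6182 from 5275×4220).
Applying the same ×0.6182: 3688.81 → 2280.59.

2281 px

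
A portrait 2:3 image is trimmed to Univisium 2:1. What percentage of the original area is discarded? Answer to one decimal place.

66.7%

The width stays; only height is cut (since Univisium 2:1 is wider than portrait 2:3).
Fraction kept = (0.667)/(2.000) ≈ 33.33%, so 66.67% is lost.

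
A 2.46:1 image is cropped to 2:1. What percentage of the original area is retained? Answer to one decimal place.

Going from 2.46:1 to 2:1 means cutting width while keeping height.
Fraction kept = (2.000)/(2.460) ≈ 81.30%.

81.3%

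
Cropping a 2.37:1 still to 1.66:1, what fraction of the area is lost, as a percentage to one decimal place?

Going from 2.37:1 to 1.66:1 means cutting width while keeping height.
(1.660)/(2.370) ≈ 0.700 of the area survives, leaving 29.96% discarded.

30.0%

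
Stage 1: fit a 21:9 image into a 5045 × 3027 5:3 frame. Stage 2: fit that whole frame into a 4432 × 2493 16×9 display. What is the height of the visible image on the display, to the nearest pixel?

21:9 in 5045×3027: fills the width, so the image is 5045.00 × 2162.14.
The 5:3 canvas is height-limited in 4432×2493, giving 4155.00 × 2493.00; scale factor 0.8236.
Applying the same ×0.8236: 2162.14 → 1780.71.

1781 px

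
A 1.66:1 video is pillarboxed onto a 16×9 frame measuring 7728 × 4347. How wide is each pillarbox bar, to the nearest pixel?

1.66:1 is narrower than 16×9, so it spans the full height.
Content width = 4347 × 1.660 ≈ 7216.02 px.
7728 − 7216.02 = 511.98 px of bars (255.99 each).

256 px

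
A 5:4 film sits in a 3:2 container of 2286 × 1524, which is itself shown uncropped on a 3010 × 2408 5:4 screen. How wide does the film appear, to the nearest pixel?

First fit — 5:4 into 2286×1524 spans the height: 1905.00 × 1524.00.
The 3:2 canvas is width-limited in 3010×2408, giving 3010.00 × 2006.67; scale factor 1.3167.
The film scales with it: width 1905.00 × 1.3167 ≈ 2508.33.

2508 px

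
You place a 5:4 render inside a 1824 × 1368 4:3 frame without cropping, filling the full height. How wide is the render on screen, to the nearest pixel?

Content width = 1368 × 5/4 ≈ 1710.00 px.

1710 px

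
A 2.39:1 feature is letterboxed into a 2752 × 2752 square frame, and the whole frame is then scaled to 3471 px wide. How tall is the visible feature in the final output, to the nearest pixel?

1452 px

Fitted into 2752×2752, the feature spans the width; its height is 2752 / 2.390 ≈ 1151.46 px.
Resizing to 3471 px wide multiplies everything by 1.2613: 1151.46 → 1452.30 px.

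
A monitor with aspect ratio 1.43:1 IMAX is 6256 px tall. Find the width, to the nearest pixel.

8946 px

Width = 6256 × 1.430 = 8946.08.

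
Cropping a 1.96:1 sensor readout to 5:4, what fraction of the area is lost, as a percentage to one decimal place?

36.2%

Going from 1.96:1 to 5:4 means cutting width while keeping height.
(1.250)/(1.960) ≈ 0.638 of the area survives, leaving 36.22% discarded.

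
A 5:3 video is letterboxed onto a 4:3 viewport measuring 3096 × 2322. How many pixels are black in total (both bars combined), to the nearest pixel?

5:3 is wider than 4:3, so it spans the full width.
Content height = 3096 × 3/5 ≈ 1857.6000 px.
2322 − 1857.6000 = 464.4000 px of bars.
Bar area = 464.4000 × 3096 ≈ 1437782 px.

1437782 pixels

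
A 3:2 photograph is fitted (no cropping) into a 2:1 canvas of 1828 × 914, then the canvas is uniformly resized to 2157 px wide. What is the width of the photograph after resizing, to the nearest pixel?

At 1828×914 the photograph is height-limited, so width = 914 × 3/2 ≈ 1371.00 px.
Scaling 1828 → 2157 is ×1.1800, so the width becomes 1371.00 × 1.1800 ≈ 1617.75 px.

1618 px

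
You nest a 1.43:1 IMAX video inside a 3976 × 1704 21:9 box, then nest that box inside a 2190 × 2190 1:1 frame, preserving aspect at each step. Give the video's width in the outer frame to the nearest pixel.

First fit — 1.43:1 IMAX into 3976×1704 spans the height: 2436.72 × 1704.00.
Second fit — the 21:9 canvas into 2190×2190 spans the width: 2190.00 × 938.57 (×0.5508 from 3976×1704).
The video scales with it: width 2436.72 × 0.5508 ≈ 1342.16.

1342 px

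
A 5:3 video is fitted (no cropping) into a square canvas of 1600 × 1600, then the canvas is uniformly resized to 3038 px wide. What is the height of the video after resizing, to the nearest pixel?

At 1600×1600 the video is width-limited, so height = 1600 × 3/5 ≈ 960.00 px.
The frame scales by 3038/1600 = 1.8987; 960.00 × 1.8987 ≈ 1822.80 px.

1823 px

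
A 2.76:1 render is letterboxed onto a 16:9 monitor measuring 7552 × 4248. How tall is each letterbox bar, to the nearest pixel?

2.76:1 (2.760) > 16:9 (1.778), so the render fills the width.
That makes the image 2736.23 px tall (7552 / 2.760).
Black = 4248 − 2736.23 = 1511.77 px, or 755.88 per bar.

756 px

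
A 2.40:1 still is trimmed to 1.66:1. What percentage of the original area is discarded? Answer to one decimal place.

The height stays; only width is cut (since 1.66:1 is narrower than 2.40:1).
Fraction kept = (1.660)/(2.400) ≈ 69.17%, so 30.83% is lost.

30.8%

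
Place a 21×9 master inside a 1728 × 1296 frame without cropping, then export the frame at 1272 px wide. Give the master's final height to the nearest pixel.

In the 1728×1296 frame the master fills the width: height = 1728 × 9/21 ≈ 740.57 px.
Scaling 1728 → 1272 is ×0.7361, so the height becomes 740.57 × 0.7361 ≈ 545.14 px.

545 px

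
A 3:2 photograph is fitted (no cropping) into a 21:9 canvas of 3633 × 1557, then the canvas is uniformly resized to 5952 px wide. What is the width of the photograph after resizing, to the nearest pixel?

Fitted into 3633×1557, the photograph spans the height; its width is 1557 × 3/2 ≈ 2335.50 px.
The frame scales by 5952/3633 = 1.6383; 2335.50 × 1.6383 ≈ 3826.29 px.

3826 px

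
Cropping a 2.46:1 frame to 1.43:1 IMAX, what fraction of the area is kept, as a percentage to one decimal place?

58.1%

Going from 2.46:1 to 1.43:1 IMAX means cutting width while keeping height.
Area ratio = (1.430)/(2.460) = 58.13% retained.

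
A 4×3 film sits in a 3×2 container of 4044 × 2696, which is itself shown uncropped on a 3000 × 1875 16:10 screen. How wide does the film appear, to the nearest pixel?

2500 px

Inside the 4044×2696 canvas the film is height-limited at 3594.67 × 2696.00.
Second fit — the 3×2 canvas into 3000×1875 spans the height: 2812.50 × 1875.00 (×0.6955 from 4044×2696).
The film scales with it: width 3594.67 × 0.6955 ≈ 2500.00.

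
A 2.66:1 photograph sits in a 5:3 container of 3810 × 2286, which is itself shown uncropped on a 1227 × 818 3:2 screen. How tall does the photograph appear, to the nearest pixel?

461 px

2.66:1 in 3810×2286: fills the width, so the photograph is 3810.00 × 1432.33.
5:3 in 1227×818: fills the width, so the intermediate becomes 1227.00 × 736.20 — a scale of ×0.3220.
The photograph scales with it: height 1432.33 × 0.3220 ≈ 461.28.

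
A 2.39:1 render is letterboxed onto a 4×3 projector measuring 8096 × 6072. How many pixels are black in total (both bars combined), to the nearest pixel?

2.39:1 (2.390) > 4×3 (1.333), so the render fills the width.
Content height = 8096 / 2.390 ≈ 3387.4477 px.
6072 − 3387.4477 = 2684.5523 px of bars.
Across the 8096-px span: 2684.5523 × 8096 ≈ 21734135 px.

21734135 pixels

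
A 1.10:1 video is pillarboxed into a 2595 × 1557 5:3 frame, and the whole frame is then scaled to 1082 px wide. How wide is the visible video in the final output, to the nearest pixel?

Fitted into 2595×1557, the video spans the height; its width is 1557 × 1.100 ≈ 1712.70 px.
Resizing to 1082 px wide multiplies everything by 0.4170: 1712.70 → 714.12 px.

714 px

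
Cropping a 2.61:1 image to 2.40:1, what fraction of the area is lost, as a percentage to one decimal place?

8.0%

Going from 2.61:1 to 2.40:1 means cutting width while keeping height.
Area ratio = (2.400)/(2.610) = 91.95%; the remaining 8.05% is cropped out.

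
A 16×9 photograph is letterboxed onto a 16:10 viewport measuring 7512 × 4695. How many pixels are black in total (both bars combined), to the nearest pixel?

16×9 is wider than 16:10, so it spans the full width.
Content height = 7512 × 9/16 ≈ 4225.5000 px.
Leftover height: 4695 − 4225.5000 = 469.5000 px.
Across the 7512-px span: 469.5000 × 7512 ≈ 3526884 px.

3526884 pixels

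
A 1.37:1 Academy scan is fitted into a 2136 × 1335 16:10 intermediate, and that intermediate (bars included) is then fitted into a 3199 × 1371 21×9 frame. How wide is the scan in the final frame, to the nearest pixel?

1878 px

1.37:1 Academy in 2136×1335: fills the height, so the scan is 1828.95 × 1335.00.
The 16:10 canvas is height-limited in 3199×1371, giving 2193.60 × 1371.00; scale factor 1.0270.
So the scan's width is 1828.95 × 1.0270 ≈ 1878.27.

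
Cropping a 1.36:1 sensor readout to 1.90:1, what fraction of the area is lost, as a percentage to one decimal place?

The width stays; only height is cut (since 1.90:1 is wider than 1.36:1).
Fraction kept = (1.360)/(1.900) ≈ 71.58%, so 28.42% is lost.

28.4%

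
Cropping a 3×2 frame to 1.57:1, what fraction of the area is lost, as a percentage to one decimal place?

Going from 3×2 to 1.57:1 means cutting height while keeping width.
Fraction kept = (1.500)/(1.570) ≈ 95.54%, so 4.46% is lost.

4.5%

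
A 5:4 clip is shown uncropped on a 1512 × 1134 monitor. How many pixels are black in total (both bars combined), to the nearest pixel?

107163 pixels

Since 1.250 < 1.333, the clip is height-limited.
That makes the image 1417.5000 px wide (1134 × 5/4).
1512 − 1417.5000 = 94.5000 px of bars.
Bar area = 94.5000 × 1134 ≈ 107163 px.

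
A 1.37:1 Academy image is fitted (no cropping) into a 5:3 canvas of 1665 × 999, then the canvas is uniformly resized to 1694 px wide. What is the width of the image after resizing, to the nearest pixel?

Fitted into 1665×999, the image spans the height; its width is 999 × 1.370 ≈ 1368.63 px.
The frame scales by 1694/1665 = 1.0174; 1368.63 × 1.0174 ≈ 1392.47 px.

1392 px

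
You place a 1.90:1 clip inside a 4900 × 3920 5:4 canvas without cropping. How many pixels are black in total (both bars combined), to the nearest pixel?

1.90:1 is wider than 5:4, so it spans the full width.
That makes the image 2578.9474 px tall (4900 / 1.900).
3920 − 2578.9474 = 1341.0526 px of bars.
Across the 4900-px span: 1341.0526 × 4900 ≈ 6571158 px.

6571158 pixels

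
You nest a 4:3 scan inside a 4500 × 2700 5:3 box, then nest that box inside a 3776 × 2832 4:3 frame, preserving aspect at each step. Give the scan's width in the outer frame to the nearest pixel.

3021 px

Inside the 4500×2700 canvas the scan is height-limited at 3600.00 × 2700.00.
Second fit — the 5:3 canvas into 3776×2832 spans the width: 3776.00 × 2265.60 (×0.8391 from 4500×2700).
Applying the same ×0.8391: 3600.00 → 3020.80.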